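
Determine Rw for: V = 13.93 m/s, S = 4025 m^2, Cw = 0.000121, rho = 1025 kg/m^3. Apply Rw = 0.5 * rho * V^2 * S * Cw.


Formula: Rw = 0.5 * rho * V^2 * S * Cw
Step 1 — V^2 = 13.93^2 = 194.0449
Step 2 — 0.5 * rho * V^2 = 0.5 * 1025 * 194.0449 = 99448.01125
Step 3 — Rw = 99448.01125 * 4025 * 0.000121 ≈ 48434 N (5 s.f.)

48434 N


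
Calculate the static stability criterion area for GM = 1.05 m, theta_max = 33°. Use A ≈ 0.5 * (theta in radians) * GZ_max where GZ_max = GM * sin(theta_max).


Formula: GZ_max = GM * sin(theta); Area = 0.5 * theta_rad * GZ_max
Step 1 — GZ_max = 1.05 * sin(33°) = 1.05 * 0.544639 = 0.571871 m
Step 2 — theta_rad = 33 * pi/180 = 0.575959 rad
Step 3 — Area = 0.5 * 0.575959 * 0.571871 ≈ 0.16469 m·rad (5 s.f.)

0.16469 m·rad


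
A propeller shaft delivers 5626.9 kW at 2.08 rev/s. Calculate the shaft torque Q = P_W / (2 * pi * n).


Formula: Q = P_W / (2 * pi * n)
Step 1 — P_W = 5626.9 kW * 1000 = 5626900.0 W
Step 2 — 2 * pi * n = 2 * pi * 2.08 = 13.069025
Step 3 — Q = 5626900.0 / 13.069025 ≈ 430550 N·m (5 s.f.)

430550 N·m


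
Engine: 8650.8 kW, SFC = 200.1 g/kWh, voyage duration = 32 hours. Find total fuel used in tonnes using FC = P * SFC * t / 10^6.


Formula: FC (tonnes) = P * SFC * t / 1,000,000
Step 1 — P * SFC * t = 8650.8 * 200.1 * 32 = 55392802.56 g
Step 2 — FC (tonnes) = 55392802.56 / 1,000,000 ≈ 55.393 tonnes (5 s.f.)

55.393 tonnes


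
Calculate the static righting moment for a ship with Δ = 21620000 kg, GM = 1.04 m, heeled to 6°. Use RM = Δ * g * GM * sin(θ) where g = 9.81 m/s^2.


Formula: GZ = GM * sin(theta); RM = disp * g * GZ
Step 1 — GZ = 1.04 * sin(6°) = 1.04 * 0.104528 = 0.108709 m
Step 2 — RM = 21620000 * 9.81 * 0.108709 ≈ 23056000 N·m (5 s.f.)

23056000 N·m


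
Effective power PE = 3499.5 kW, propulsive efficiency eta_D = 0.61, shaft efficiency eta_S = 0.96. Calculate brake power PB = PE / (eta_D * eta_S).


Formula: PB = PE / (eta_D * eta_S)
Step 1 — combined efficiency = eta_D * eta_S = 0.61 * 0.96 = 0.5856
Step 2 — PB = 3499.5 / 0.5856 ≈ 5975.9 kW (5 s.f.)

5975.9 kW


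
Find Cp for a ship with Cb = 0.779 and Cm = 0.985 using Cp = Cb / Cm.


Formula: Cp = Cb / Cm
Substituting: Cp = 0.779 / 0.985
Result: Cp ≈ 0.79086 (5 s.f.)

0.79086


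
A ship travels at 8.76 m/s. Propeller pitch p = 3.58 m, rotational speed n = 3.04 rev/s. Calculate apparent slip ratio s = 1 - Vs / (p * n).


Formula: s = 1 - Vs / (p * n)
Step 1 — p * n = 3.58 * 3.04 = 10.8832
Step 2 — Vs / (p*n) = 8.76 / 10.8832 = 0.80491 (6 d.p.)
Step 3 — s = 1 - 0.80491 = 0.19509

0.19509


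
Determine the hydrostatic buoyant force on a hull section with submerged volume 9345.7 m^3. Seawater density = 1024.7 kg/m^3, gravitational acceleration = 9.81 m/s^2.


Formula: Fb = rho * g * V
Substituting: Fb = 1024.7 * 9.81 * 9345.7
Intermediate: 1024.7 * 9.81 = 10052.307
Result: Fb = 10052.307 * 9345.7 ≈ 93946000 N (5 s.f.)

93946000 N


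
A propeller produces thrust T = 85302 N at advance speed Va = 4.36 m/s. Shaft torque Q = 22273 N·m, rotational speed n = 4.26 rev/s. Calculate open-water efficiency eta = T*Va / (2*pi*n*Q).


Formula: eta = T * Va / (2 * pi * n * Q)
Step 1 — numerator = T * Va = 85302 * 4.36 = 371916.72
Step 2 — 2 * pi * n = 2 * pi * 4.26 = 26.766369
Step 3 — denominator = 26.766369 * 22273 = 596167.34
Step 4 — eta = 371916.72 / 596167.34 ≈ 0.62385 (5 s.f.)

0.62385


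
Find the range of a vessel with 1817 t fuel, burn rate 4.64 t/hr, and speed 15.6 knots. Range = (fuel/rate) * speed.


Formula: endurance = fuel / rate; range = endurance * speed
Step 1 — endurance = 1817 / 4.64 = 391.5948 hours
Step 2 — range = 391.5948 * 15.6 ≈ 6108.9 nautical miles (5 s.f.)

6108.9 NM


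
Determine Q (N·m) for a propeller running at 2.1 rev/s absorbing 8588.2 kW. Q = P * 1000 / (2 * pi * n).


Formula: Q = P_W / (2 * pi * n)
Step 1 — P_W = 8588.2 kW * 1000 = 8588200.0 W
Step 2 — 2 * pi * n = 2 * pi * 2.1 = 13.194689
Step 3 — Q = 8588200.0 / 13.194689 ≈ 650880 N·m (5 s.f.)

650880 N·m


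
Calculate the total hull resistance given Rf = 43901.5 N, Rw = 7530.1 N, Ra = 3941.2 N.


Formula: Rt = Rf + Rw + Ra
Substituting: Rt = 43901.5 + 7530.1 + 3941.2
Result: Rt = 55372.8 N

55372.8 N


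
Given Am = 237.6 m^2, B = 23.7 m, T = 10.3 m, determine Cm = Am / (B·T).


Formula: Cm = Am / (B * T)
Step 1 — B * T = 23.7 * 10.3 = 244.11 m^2
Step 2 — Cm = 237.6 / 244.11 ≈ 0.97333 (5 s.f.)

0.97333


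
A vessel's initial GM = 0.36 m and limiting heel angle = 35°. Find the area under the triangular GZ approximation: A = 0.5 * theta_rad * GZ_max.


Formula: GZ_max = GM * sin(theta); Area = 0.5 * theta_rad * GZ_max
Step 1 — GZ_max = 0.36 * sin(35°) = 0.36 * 0.573576 = 0.206487 m
Step 2 — theta_rad = 35 * pi/180 = 0.610865 rad
Step 3 — Area = 0.5 * 0.610865 * 0.206487 ≈ 0.063068 m·rad (5 s.f.)

0.063068 m·rad


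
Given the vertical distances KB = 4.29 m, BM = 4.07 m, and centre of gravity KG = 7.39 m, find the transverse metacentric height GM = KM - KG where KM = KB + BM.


Formula: GM = KB + BM - KG
Step 1 — KM = KB + BM = 4.29 + 4.07 = 8.36 m
Step 2 — GM = KM - KG = 8.36 - 7.39 = 0.97 m

0.97 m


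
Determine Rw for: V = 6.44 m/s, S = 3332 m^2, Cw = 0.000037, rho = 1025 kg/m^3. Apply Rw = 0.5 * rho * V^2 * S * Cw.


Formula: Rw = 0.5 * rho * V^2 * S * Cw
Step 1 — V^2 = 6.44^2 = 41.4736
Step 2 — 0.5 * rho * V^2 = 0.5 * 1025 * 41.4736 = 21255.22
Step 3 — Rw = 21255.22 * 3332 * 0.000037 ≈ 2620.4 N (5 s.f.)

2620.4 N


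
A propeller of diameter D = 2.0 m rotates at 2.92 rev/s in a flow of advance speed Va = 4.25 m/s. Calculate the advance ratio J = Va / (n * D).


Formula: J = Va / (n * D)
Step 1 — n * D = 2.92 * 2.0 = 5.84
Step 2 — J = 4.25 / 5.84 ≈ 0.72774 (5 s.f.)

0.72774


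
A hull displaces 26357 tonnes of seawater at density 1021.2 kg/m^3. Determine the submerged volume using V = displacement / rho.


Formula: V = mass / rho
Step 1 — convert tonnes to kg: 26357 t * 1000 = 26357000 kg
Step 2 — V = 26357000 / 1021.2 ≈ 25810 m^3 (5 s.f.)

25810 m^3


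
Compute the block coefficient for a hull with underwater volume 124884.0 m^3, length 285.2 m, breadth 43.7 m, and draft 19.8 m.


Formula: Cb = V / (L * B * T)
Step 1 — L * B * T = 285.2 * 43.7 * 19.8 = 246772.152 m^3
Step 2 — Cb = 124884.0 / 246772.152 ≈ 0.50607 (5 s.f.)

0.50607


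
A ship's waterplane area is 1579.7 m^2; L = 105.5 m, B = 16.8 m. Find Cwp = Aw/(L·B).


Formula: Cwp = Aw / (L * B)
Step 1 — L * B = 105.5 * 16.8 = 1772.4 m^2
Step 2 — Cwp = 1579.7 / 1772.4 ≈ 0.89128 (5 s.f.)

0.89128


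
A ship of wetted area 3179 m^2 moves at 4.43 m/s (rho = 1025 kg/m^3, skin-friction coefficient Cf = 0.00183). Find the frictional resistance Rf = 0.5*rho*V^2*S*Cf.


Formula: Rf = 0.5 * rho * V^2 * S * Cf
Step 1 — V^2 = 4.43^2 = 19.6249
Step 2 — 0.5 * rho * V^2 = 0.5 * 1025 * 19.6249 = 10057.76125
Step 3 — Rf = 10057.76125 * 3179 * 0.00183 ≈ 58512 N (5 s.f.)

58512 N


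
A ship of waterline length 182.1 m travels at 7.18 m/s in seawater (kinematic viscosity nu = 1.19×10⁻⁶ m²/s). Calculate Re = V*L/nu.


Formula: Re = V * L / nu
Step 1 — V * L = 7.18 * 182.1 = 1307.478 m^2/s
Step 2 — Re = 1307.478 / 1.19e-6 = 1.10e+09

1.10e+09


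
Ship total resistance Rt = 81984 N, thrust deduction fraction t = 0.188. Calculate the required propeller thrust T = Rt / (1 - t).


Formula: T = Rt / (1 - t)
Step 1 — (1 - t) = 1 - 0.188 = 0.812
Step 2 — T = 81984 / 0.812 ≈ 100970 N (5 s.f.)

100970 N


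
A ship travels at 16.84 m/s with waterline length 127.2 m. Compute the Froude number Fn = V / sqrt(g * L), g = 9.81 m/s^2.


Formula: Fn = V / sqrt(g * L)
Step 1 — g * L = 9.81 * 127.2 = 1247.832
Step 2 — sqrt(g * L) = sqrt(1247.832) = 35.324666
Step 3 — Fn = 16.84 / 35.324666 ≈ 0.47672 (5 s.f.)

0.47672


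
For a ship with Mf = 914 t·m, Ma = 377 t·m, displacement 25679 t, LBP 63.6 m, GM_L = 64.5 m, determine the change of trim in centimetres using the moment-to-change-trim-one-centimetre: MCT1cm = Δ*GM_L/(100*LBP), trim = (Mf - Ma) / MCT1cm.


Formula: net trimming moment = Mf - Ma; MCT1cm = Δ*GM_L/(100*LBP); trim = net moment / MCT1cm
Step 1 — net trimming moment = 914 - 377 = 537 t·m
Step 2 — MCT1cm = 25679 * 64.5 / (100 * 63.6) = 260.4238 t·m/cm
Step 3 — trim = 537 / 260.4238 ≈ 2.0620 cm (5 s.f.)

2.0620 cm


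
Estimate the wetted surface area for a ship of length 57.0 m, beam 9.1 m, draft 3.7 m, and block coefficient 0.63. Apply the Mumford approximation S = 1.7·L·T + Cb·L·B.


Formula: S = 1.7*L*T + V/T with V = Cb*L*B*T, i.e. S = L * (1.7*T + Cb*B)
Step 1 — 1.7*T = 1.7 * 3.7 = 6.29 m
Step 2 — Cb*B = 0.63 * 9.1 = 5.733 m
Step 3 — 1.7*T + Cb*B = 6.29 + 5.733 = 12.023 m
Step 4 — S = 57.0 * 12.023 ≈ 685.31 m^2 (5 s.f.)

685.31 m^2


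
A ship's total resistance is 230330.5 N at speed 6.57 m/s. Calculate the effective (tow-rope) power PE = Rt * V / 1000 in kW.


Formula: PE = Rt * V / 1000 (kW)
Step 1 — PE (W) = 230330.5 * 6.57 = 1513271.385 W
Step 2 — PE (kW) = 1513271.385 / 1000 ≈ 1513.3 kW (5 s.f.)

1513.3 kW


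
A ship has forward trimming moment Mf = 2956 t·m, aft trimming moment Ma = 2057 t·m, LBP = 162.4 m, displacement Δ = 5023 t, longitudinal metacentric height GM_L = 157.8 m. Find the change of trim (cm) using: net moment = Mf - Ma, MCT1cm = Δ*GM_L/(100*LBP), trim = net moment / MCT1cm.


Formula: net trimming moment = Mf - Ma; MCT1cm = Δ*GM_L/(100*LBP); trim = net moment / MCT1cm
Step 1 — net trimming moment = 2956 - 2057 = 899 t·m
Step 2 — MCT1cm = 5023 * 157.8 / (100 * 162.4) = 48.8072 t·m/cm
Step 3 — trim = 899 / 48.8072 ≈ 18.419 cm (5 s.f.)

18.419 cm


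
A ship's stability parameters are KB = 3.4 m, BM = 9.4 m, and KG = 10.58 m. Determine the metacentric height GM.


Formula: GM = KB + BM - KG
Step 1 — KM = KB + BM = 3.4 + 9.4 = 12.8 m
Step 2 — GM = KM - KG = 12.8 - 10.58 = 2.22 m

2.22 m


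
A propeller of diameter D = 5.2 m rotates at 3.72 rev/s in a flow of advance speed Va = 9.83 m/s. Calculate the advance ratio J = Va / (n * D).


Formula: J = Va / (n * D)
Step 1 — n * D = 3.72 * 5.2 = 19.344
Step 2 — J = 9.83 / 19.344 ≈ 0.50817 (5 s.f.)

0.50817


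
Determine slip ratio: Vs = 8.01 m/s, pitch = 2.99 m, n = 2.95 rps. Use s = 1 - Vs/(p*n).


Formula: s = 1 - Vs / (p * n)
Step 1 — p * n = 2.99 * 2.95 = 8.8205
Step 2 — Vs / (p*n) = 8.01 / 8.8205 = 0.908112 (6 d.p.)
Step 3 — s = 1 - 0.908112 = 0.091888

0.091888


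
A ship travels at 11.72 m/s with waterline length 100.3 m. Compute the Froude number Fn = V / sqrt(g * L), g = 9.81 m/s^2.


Formula: Fn = V / sqrt(g * L)
Step 1 — g * L = 9.81 * 100.3 = 983.943
Step 2 — sqrt(g * L) = sqrt(983.943) = 31.367866
Step 3 — Fn = 11.72 / 31.367866 ≈ 0.37363 (5 s.f.)

0.37363


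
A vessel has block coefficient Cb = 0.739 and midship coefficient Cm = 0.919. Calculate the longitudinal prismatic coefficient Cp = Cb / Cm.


Formula: Cp = Cb / Cm
Substituting: Cp = 0.739 / 0.919
Result: Cp ≈ 0.80413 (5 s.f.)

0.80413


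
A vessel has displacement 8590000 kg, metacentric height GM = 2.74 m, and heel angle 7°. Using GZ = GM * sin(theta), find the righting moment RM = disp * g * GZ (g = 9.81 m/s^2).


Formula: GZ = GM * sin(theta); RM = disp * g * GZ
Step 1 — GZ = 2.74 * sin(7°) = 2.74 * 0.121869 = 0.333921 m
Step 2 — RM = 8590000 * 9.81 * 0.333921 ≈ 28139000 N·m (5 s.f.)

28139000 N·m


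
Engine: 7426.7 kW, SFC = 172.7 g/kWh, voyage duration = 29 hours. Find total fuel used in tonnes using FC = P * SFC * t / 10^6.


Formula: FC (tonnes) = P * SFC * t / 1,000,000
Step 1 — P * SFC * t = 7426.7 * 172.7 * 29 = 37195141.61 g
Step 2 — FC (tonnes) = 37195141.61 / 1,000,000 ≈ 37.195 tonnes (5 s.f.)

37.195 tonnes


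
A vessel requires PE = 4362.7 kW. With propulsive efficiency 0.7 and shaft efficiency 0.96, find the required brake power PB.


Formula: PB = PE / (eta_D * eta_S)
Step 1 — combined efficiency = eta_D * eta_S = 0.7 * 0.96 = 0.672
Step 2 — PB = 4362.7 / 0.672 ≈ 6492.1 kW (5 s.f.)

6492.1 kW


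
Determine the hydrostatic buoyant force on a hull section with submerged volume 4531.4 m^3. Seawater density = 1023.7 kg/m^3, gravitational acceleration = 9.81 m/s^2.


Formula: Fb = rho * g * V
Substituting: Fb = 1023.7 * 9.81 * 4531.4
Intermediate: 1023.7 * 9.81 = 10042.497
Result: Fb = 10042.497 * 4531.4 ≈ 45507000 N (5 s.f.)

45507000 N


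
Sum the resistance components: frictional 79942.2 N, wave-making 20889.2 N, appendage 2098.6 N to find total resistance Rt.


Formula: Rt = Rf + Rw + Ra
Substituting: Rt = 79942.2 + 20889.2 + 2098.6
Result: Rt = 102930.0 N

102930.0 N


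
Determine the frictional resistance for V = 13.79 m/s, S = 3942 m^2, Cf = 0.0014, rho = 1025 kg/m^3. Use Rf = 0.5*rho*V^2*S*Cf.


Formula: Rf = 0.5 * rho * V^2 * S * Cf
Step 1 — V^2 = 13.79^2 = 190.1641
Step 2 — 0.5 * rho * V^2 = 0.5 * 1025 * 190.1641 = 97459.10125
Step 3 — Rf = 97459.10125 * 3942 * 0.0014 ≈ 537860 N (5 s.f.)

537860 N


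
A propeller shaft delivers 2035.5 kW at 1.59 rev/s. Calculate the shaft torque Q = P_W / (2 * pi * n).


Formula: Q = P_W / (2 * pi * n)
Step 1 — P_W = 2035.5 kW * 1000 = 2035500.0 W
Step 2 — 2 * pi * n = 2 * pi * 1.59 = 9.990265
Step 3 — Q = 2035500.0 / 9.990265 ≈ 203750 N·m (5 s.f.)

203750 N·m


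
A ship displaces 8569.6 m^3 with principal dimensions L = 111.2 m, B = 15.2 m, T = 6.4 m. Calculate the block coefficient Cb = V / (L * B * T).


Formula: Cb = V / (L * B * T)
Step 1 — L * B * T = 111.2 * 15.2 * 6.4 = 10817.536 m^3
Step 2 — Cb = 8569.6 / 10817.536 ≈ 0.79220 (5 s.f.)

0.79220


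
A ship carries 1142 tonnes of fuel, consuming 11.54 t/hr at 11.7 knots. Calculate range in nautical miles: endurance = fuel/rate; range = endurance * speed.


Formula: endurance = fuel / rate; range = endurance * speed
Step 1 — endurance = 1142 / 11.54 = 98.9601 hours
Step 2 — range = 98.9601 * 11.7 ≈ 1157.8 nautical miles (5 s.f.)

1157.8 NM


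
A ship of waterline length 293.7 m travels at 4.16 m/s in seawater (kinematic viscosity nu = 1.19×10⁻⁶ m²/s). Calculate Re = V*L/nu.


Formula: Re = V * L / nu
Step 1 — V * L = 4.16 * 293.7 = 1221.792 m^2/s
Step 2 — Re = 1221.792 / 1.19e-6 = 1.03e+09

1.03e+09


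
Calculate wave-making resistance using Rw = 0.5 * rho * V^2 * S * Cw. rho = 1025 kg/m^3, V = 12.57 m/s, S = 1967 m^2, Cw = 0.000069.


Formula: Rw = 0.5 * rho * V^2 * S * Cw
Step 1 — V^2 = 12.57^2 = 158.0049
Step 2 — 0.5 * rho * V^2 = 0.5 * 1025 * 158.0049 = 80977.51125
Step 3 — Rw = 80977.51125 * 1967 * 0.000069 ≈ 10991 N (5 s.f.)

10991 N


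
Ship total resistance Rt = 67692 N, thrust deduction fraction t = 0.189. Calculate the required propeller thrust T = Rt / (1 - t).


Formula: T = Rt / (1 - t)
Step 1 — (1 - t) = 1 - 0.189 = 0.811
Step 2 — T = 67692 / 0.811 ≈ 83467 N (5 s.f.)

83467 N


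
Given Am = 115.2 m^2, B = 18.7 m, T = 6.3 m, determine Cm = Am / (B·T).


Formula: Cm = Am / (B * T)
Step 1 — B * T = 18.7 * 6.3 = 117.81 m^2
Step 2 — Cm = 115.2 / 117.81 ≈ 0.97785 (5 s.f.)

0.97785


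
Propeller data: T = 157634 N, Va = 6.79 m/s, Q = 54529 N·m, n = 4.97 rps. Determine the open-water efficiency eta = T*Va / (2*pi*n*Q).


Formula: eta = T * Va / (2 * pi * n * Q)
Step 1 — numerator = T * Va = 157634 * 6.79 = 1070334.86
Step 2 — 2 * pi * n = 2 * pi * 4.97 = 31.227431
Step 3 — denominator = 31.227431 * 54529 = 1702800.58
Step 4 — eta = 1070334.86 / 1702800.58 ≈ 0.62857 (5 s.f.)

0.62857


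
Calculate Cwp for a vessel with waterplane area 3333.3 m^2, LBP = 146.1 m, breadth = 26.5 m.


Formula: Cwp = Aw / (L * B)
Step 1 — L * B = 146.1 * 26.5 = 3871.65 m^2
Step 2 — Cwp = 3333.3 / 3871.65 ≈ 0.86095 (5 s.f.)

0.86095


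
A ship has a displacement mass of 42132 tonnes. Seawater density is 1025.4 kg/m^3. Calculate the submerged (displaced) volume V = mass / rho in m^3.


Formula: V = mass / rho
Step 1 — convert tonnes to kg: 42132 t * 1000 = 42132000 kg
Step 2 — V = 42132000 / 1025.4 ≈ 41088 m^3 (5 s.f.)

41088 m^3


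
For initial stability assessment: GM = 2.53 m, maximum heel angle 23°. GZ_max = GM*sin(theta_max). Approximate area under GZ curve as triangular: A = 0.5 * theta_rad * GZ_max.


Formula: GZ_max = GM * sin(theta); Area = 0.5 * theta_rad * GZ_max
Step 1 — GZ_max = 2.53 * sin(23°) = 2.53 * 0.390731 = 0.988549 m
Step 2 — theta_rad = 23 * pi/180 = 0.401426 rad
Step 3 — Area = 0.5 * 0.401426 * 0.988549 ≈ 0.19841 m·rad (5 s.f.)

0.19841 m·rad


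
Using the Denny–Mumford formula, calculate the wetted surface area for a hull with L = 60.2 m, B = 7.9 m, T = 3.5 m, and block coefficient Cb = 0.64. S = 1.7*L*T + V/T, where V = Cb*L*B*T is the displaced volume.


Formula: S = 1.7*L*T + V/T with V = Cb*L*B*T, i.e. S = L * (1.7*T + Cb*B)
Step 1 — 1.7*T = 1.7 * 3.5 = 5.95 m
Step 2 — Cb*B = 0.64 * 7.9 = 5.056 m
Step 3 — 1.7*T + Cb*B = 5.95 + 5.056 = 11.006 m
Step 4 — S = 60.2 * 11.006 ≈ 662.56 m^2 (5 s.f.)

662.56 m^2


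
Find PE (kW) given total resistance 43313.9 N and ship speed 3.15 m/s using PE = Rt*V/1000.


Formula: PE = Rt * V / 1000 (kW)
Step 1 — PE (W) = 43313.9 * 3.15 = 136438.785 W
Step 2 — PE (kW) = 136438.785 / 1000 ≈ 136.44 kW (5 s.f.)

136.44 kW


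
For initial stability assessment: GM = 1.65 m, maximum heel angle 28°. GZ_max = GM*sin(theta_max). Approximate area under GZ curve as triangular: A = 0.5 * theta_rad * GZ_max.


Formula: GZ_max = GM * sin(theta); Area = 0.5 * theta_rad * GZ_max
Step 1 — GZ_max = 1.65 * sin(28°) = 1.65 * 0.469472 = 0.774629 m
Step 2 — theta_rad = 28 * pi/180 = 0.488692 rad
Step 3 — Area = 0.5 * 0.488692 * 0.774629 ≈ 0.18928 m·rad (5 s.f.)

0.18928 m·rad


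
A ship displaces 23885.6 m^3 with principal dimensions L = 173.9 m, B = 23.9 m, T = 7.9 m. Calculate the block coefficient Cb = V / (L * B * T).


Formula: Cb = V / (L * B * T)
Step 1 — L * B * T = 173.9 * 23.9 * 7.9 = 32834.059 m^3
Step 2 — Cb = 23885.6 / 32834.059 ≈ 0.72746 (5 s.f.)

0.72746


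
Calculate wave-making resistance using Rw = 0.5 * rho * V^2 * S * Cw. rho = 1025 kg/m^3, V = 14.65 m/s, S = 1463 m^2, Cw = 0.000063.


Formula: Rw = 0.5 * rho * V^2 * S * Cw
Step 1 — V^2 = 14.65^2 = 214.6225
Step 2 — 0.5 * rho * V^2 = 0.5 * 1025 * 214.6225 = 109994.03125
Step 3 — Rw = 109994.03125 * 1463 * 0.000063 ≈ 10138 N (5 s.f.)

10138 N


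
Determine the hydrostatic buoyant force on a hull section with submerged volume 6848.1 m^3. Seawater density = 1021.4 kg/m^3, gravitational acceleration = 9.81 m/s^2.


Formula: Fb = rho * g * V
Substituting: Fb = 1021.4 * 9.81 * 6848.1
Intermediate: 1021.4 * 9.81 = 10019.934
Result: Fb = 10019.934 * 6848.1 ≈ 68618000 N (5 s.f.)

68618000 N


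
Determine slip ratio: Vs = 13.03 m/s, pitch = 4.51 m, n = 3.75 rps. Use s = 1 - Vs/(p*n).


Formula: s = 1 - Vs / (p * n)
Step 1 — p * n = 4.51 * 3.75 = 16.9125
Step 2 — Vs / (p*n) = 13.03 / 16.9125 = 0.770436 (6 d.p.)
Step 3 — s = 1 - 0.770436 = 0.229564

0.229564


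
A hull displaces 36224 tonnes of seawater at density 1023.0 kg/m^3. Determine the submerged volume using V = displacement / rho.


Formula: V = mass / rho
Step 1 — convert tonnes to kg: 36224 t * 1000 = 36224000 kg
Step 2 — V = 36224000 / 1023.0 ≈ 35410 m^3 (5 s.f.)

35410 m^3


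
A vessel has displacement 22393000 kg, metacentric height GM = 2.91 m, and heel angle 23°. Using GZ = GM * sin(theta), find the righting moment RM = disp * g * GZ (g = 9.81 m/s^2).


Formula: GZ = GM * sin(theta); RM = disp * g * GZ
Step 1 — GZ = 2.91 * sin(23°) = 2.91 * 0.390731 = 1.137027 m
Step 2 — RM = 22393000 * 9.81 * 1.137027 ≈ 249780000 N·m (5 s.f.)

249780000 N·m


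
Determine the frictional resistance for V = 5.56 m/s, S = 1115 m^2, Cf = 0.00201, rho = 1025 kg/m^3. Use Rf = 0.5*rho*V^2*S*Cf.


Formula: Rf = 0.5 * rho * V^2 * S * Cf
Step 1 — V^2 = 5.56^2 = 30.9136
Step 2 — 0.5 * rho * V^2 = 0.5 * 1025 * 30.9136 = 15843.22
Step 3 — Rf = 15843.22 * 1115 * 0.00201 ≈ 35507 N (5 s.f.)

35507 N


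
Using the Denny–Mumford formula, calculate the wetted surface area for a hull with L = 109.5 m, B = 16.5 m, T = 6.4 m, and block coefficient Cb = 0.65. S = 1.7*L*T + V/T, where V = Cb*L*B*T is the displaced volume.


Formula: S = 1.7*L*T + V/T with V = Cb*L*B*T, i.e. S = L * (1.7*T + Cb*B)
Step 1 — 1.7*T = 1.7 * 6.4 = 10.88 m
Step 2 — Cb*B = 0.65 * 16.5 = 10.725 m
Step 3 — 1.7*T + Cb*B = 10.88 + 10.725 = 21.605 m
Step 4 — S = 109.5 * 21.605 ≈ 2365.7 m^2 (5 s.f.)

2365.7 m^2


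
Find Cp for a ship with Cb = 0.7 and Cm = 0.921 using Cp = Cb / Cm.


Formula: Cp = Cb / Cm
Substituting: Cp = 0.7 / 0.921
Result: Cp ≈ 0.76004 (5 s.f.)

0.76004


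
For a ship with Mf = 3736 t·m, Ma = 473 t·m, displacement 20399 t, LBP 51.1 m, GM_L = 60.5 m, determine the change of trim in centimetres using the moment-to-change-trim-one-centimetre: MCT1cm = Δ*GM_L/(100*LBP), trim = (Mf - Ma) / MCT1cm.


Formula: net trimming moment = Mf - Ma; MCT1cm = Δ*GM_L/(100*LBP); trim = net moment / MCT1cm
Step 1 — net trimming moment = 3736 - 473 = 3263 t·m
Step 2 — MCT1cm = 20399 * 60.5 / (100 * 51.1) = 241.5146 t·m/cm
Step 3 — trim = 3263 / 241.5146 ≈ 13.511 cm (5 s.f.)

13.511 cm


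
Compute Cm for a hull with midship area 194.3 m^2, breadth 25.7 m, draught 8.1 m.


Formula: Cm = Am / (B * T)
Step 1 — B * T = 25.7 * 8.1 = 208.17 m^2
Step 2 — Cm = 194.3 / 208.17 ≈ 0.93337 (5 s.f.)

0.93337


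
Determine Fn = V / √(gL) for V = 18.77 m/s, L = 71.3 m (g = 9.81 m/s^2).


Formula: Fn = V / sqrt(g * L)
Step 1 — g * L = 9.81 * 71.3 = 699.453
Step 2 — sqrt(g * L) = sqrt(699.453) = 26.447174
Step 3 — Fn = 18.77 / 26.447174 ≈ 0.70972 (5 s.f.)

0.70972


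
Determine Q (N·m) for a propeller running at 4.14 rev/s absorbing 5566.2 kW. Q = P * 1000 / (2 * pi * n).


Formula: Q = P_W / (2 * pi * n)
Step 1 — P_W = 5566.2 kW * 1000 = 5566200.0 W
Step 2 — 2 * pi * n = 2 * pi * 4.14 = 26.012387
Step 3 — Q = 5566200.0 / 26.012387 ≈ 213980 N·m (5 s.f.)

213980 N·m


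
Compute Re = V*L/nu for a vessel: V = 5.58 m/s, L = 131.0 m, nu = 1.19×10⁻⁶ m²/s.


Formula: Re = V * L / nu
Step 1 — V * L = 5.58 * 131.0 = 730.98 m^2/s
Step 2 — Re = 730.98 / 1.19e-6 = 6.14e+08

6.14e+08


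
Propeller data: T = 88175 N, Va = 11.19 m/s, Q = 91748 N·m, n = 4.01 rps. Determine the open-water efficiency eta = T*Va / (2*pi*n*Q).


Formula: eta = T * Va / (2 * pi * n * Q)
Step 1 — numerator = T * Va = 88175 * 11.19 = 986678.25
Step 2 — 2 * pi * n = 2 * pi * 4.01 = 25.195573
Step 3 — denominator = 25.195573 * 91748 = 2311643.43
Step 4 — eta = 986678.25 / 2311643.43 ≈ 0.42683 (5 s.f.)

0.42683


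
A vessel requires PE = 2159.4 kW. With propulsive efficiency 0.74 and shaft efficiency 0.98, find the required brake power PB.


Formula: PB = PE / (eta_D * eta_S)
Step 1 — combined efficiency = eta_D * eta_S = 0.74 * 0.98 = 0.7252
Step 2 — PB = 2159.4 / 0.7252 ≈ 2977.7 kW (5 s.f.)

2977.7 kW


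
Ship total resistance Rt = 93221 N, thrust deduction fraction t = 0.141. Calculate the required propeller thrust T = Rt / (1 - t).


Formula: T = Rt / (1 - t)
Step 1 — (1 - t) = 1 - 0.141 = 0.859
Step 2 — T = 93221 / 0.859 ≈ 108520 N (5 s.f.)

108520 N


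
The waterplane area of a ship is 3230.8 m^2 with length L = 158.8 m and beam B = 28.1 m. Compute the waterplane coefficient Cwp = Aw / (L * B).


Formula: Cwp = Aw / (L * B)
Step 1 — L * B = 158.8 * 28.1 = 4462.28 m^2
Step 2 — Cwp = 3230.8 / 4462.28 ≈ 0.72402 (5 s.f.)

0.72402


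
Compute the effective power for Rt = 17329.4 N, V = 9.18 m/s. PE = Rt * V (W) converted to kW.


Formula: PE = Rt * V / 1000 (kW)
Step 1 — PE (W) = 17329.4 * 9.18 = 159083.892 W
Step 2 — PE (kW) = 159083.892 / 1000 ≈ 159.08 kW (5 s.f.)

159.08 kW


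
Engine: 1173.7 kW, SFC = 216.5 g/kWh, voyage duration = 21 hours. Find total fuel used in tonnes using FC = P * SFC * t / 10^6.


Formula: FC (tonnes) = P * SFC * t / 1,000,000
Step 1 — P * SFC * t = 1173.7 * 216.5 * 21 = 5336227.05 g
Step 2 — FC (tonnes) = 5336227.05 / 1,000,000 ≈ 5.3362 tonnes (5 s.f.)

5.3362 tonnes


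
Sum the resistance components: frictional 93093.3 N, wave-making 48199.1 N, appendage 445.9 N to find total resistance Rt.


Formula: Rt = Rf + Rw + Ra
Substituting: Rt = 93093.3 + 48199.1 + 445.9
Result: Rt = 141738.3 N

141738.3 N


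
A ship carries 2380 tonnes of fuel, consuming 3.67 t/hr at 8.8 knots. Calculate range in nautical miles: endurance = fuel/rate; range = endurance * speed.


Formula: endurance = fuel / rate; range = endurance * speed
Step 1 — endurance = 2380 / 3.67 = 648.5014 hours
Step 2 — range = 648.5014 * 8.8 ≈ 5706.8 nautical miles (5 s.f.)

5706.8 NM


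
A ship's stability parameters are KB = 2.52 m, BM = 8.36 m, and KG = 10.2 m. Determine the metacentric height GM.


Formula: GM = KB + BM - KG
Step 1 — KM = KB + BM = 2.52 + 8.36 = 10.88 m
Step 2 — GM = KM - KG = 10.88 - 10.2 = 0.68 m

0.68 m


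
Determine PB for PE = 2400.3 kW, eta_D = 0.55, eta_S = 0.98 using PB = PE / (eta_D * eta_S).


Formula: PB = PE / (eta_D * eta_S)
Step 1 — combined efficiency = eta_D * eta_S = 0.55 * 0.98 = 0.539
Step 2 — PB = 2400.3 / 0.539 ≈ 4453.2 kW (5 s.f.)

4453.2 kW


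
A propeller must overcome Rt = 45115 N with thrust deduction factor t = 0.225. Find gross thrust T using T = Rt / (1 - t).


Formula: T = Rt / (1 - t)
Step 1 — (1 - t) = 1 - 0.225 = 0.775
Step 2 — T = 45115 / 0.775 ≈ 58213 N (5 s.f.)

58213 N


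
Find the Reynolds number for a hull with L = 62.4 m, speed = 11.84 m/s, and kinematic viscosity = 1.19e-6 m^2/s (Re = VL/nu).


Formula: Re = V * L / nu
Step 1 — V * L = 11.84 * 62.4 = 738.816 m^2/s
Step 2 — Re = 738.816 / 1.19e-6 = 6.21e+08

6.21e+08


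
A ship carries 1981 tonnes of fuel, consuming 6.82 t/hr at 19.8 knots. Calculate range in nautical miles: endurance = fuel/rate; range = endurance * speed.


Formula: endurance = fuel / rate; range = endurance * speed
Step 1 — endurance = 1981 / 6.82 = 290.4692 hours
Step 2 — range = 290.4692 * 19.8 ≈ 5751.3 nautical miles (5 s.f.)

5751.3 NM


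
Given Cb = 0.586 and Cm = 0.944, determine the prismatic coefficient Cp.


Formula: Cp = Cb / Cm
Substituting: Cp = 0.586 / 0.944
Result: Cp ≈ 0.62076 (5 s.f.)

0.62076


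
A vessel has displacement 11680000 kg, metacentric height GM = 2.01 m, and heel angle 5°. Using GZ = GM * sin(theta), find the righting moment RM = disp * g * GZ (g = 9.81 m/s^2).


Formula: GZ = GM * sin(theta); RM = disp * g * GZ
Step 1 — GZ = 2.01 * sin(5°) = 2.01 * 0.087156 = 0.175184 m
Step 2 — RM = 11680000 * 9.81 * 0.175184 ≈ 20073000 N·m (5 s.f.)

20073000 N·m


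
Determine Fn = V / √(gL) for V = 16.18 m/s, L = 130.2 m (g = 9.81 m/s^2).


Formula: Fn = V / sqrt(g * L)
Step 1 — g * L = 9.81 * 130.2 = 1277.262
Step 2 — sqrt(g * L) = sqrt(1277.262) = 35.738802
Step 3 — Fn = 16.18 / 35.738802 ≈ 0.45273 (5 s.f.)

0.45273


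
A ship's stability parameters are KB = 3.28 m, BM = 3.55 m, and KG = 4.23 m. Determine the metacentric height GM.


Formula: GM = KB + BM - KG
Step 1 — KM = KB + BM = 3.28 + 3.55 = 6.83 m
Step 2 — GM = KM - KG = 6.83 - 4.23 = 2.6 m

2.6 m


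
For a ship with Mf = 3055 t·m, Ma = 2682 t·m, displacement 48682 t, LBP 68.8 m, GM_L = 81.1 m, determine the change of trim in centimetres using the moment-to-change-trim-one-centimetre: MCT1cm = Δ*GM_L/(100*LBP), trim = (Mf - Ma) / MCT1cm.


Formula: net trimming moment = Mf - Ma; MCT1cm = Δ*GM_L/(100*LBP); trim = net moment / MCT1cm
Step 1 — net trimming moment = 3055 - 2682 = 373 t·m
Step 2 — MCT1cm = 48682 * 81.1 / (100 * 68.8) = 573.8532 t·m/cm
Step 3 — trim = 373 / 573.8532 ≈ 0.64999 cm (5 s.f.)

0.64999 cm


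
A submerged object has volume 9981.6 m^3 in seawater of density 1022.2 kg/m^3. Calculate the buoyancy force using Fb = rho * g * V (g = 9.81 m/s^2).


Formula: Fb = rho * g * V
Substituting: Fb = 1022.2 * 9.81 * 9981.6
Intermediate: 1022.2 * 9.81 = 10027.782
Result: Fb = 10027.782 * 9981.6 ≈ 100090000 N (5 s.f.)

100090000 N


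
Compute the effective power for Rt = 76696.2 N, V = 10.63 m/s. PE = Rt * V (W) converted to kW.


Formula: PE = Rt * V / 1000 (kW)
Step 1 — PE (W) = 76696.2 * 10.63 = 815280.606 W
Step 2 — PE (kW) = 815280.606 / 1000 ≈ 815.28 kW (5 s.f.)

815.28 kW


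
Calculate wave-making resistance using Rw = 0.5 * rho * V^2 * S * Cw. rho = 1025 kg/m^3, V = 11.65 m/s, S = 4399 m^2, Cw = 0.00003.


Formula: Rw = 0.5 * rho * V^2 * S * Cw
Step 1 — V^2 = 11.65^2 = 135.7225
Step 2 — 0.5 * rho * V^2 = 0.5 * 1025 * 135.7225 = 69557.78125
Step 3 — Rw = 69557.78125 * 4399 * 0.00003 ≈ 9179.5 N (5 s.f.)

9179.5 N


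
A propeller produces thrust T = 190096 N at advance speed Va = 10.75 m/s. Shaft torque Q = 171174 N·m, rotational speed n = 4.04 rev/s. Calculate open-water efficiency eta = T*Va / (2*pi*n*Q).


Formula: eta = T * Va / (2 * pi * n * Q)
Step 1 — numerator = T * Va = 190096 * 10.75 = 2043532.0
Step 2 — 2 * pi * n = 2 * pi * 4.04 = 25.384069
Step 3 — denominator = 25.384069 * 171174 = 4345092.63
Step 4 — eta = 2043532.0 / 4345092.63 ≈ 0.47031 (5 s.f.)

0.47031


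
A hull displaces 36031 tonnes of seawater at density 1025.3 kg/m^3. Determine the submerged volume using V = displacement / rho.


Formula: V = mass / rho
Step 1 — convert tonnes to kg: 36031 t * 1000 = 36031000 kg
Step 2 — V = 36031000 / 1025.3 ≈ 35142 m^3 (5 s.f.)

35142 m^3


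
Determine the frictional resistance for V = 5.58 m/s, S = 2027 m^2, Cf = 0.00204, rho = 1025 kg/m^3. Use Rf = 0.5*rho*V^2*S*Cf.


Formula: Rf = 0.5 * rho * V^2 * S * Cf
Step 1 — V^2 = 5.58^2 = 31.1364
Step 2 — 0.5 * rho * V^2 = 0.5 * 1025 * 31.1364 = 15957.405
Step 3 — Rf = 15957.405 * 2027 * 0.00204 ≈ 65985 N (5 s.f.)

65985 N


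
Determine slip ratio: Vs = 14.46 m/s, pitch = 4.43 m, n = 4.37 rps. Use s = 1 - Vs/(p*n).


Formula: s = 1 - Vs / (p * n)
Step 1 — p * n = 4.43 * 4.37 = 19.3591
Step 2 — Vs / (p*n) = 14.46 / 19.3591 = 0.746936 (6 d.p.)
Step 3 — s = 1 - 0.746936 = 0.253064

0.253064


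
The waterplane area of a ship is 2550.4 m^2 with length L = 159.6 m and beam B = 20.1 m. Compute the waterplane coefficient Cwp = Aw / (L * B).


Formula: Cwp = Aw / (L * B)
Step 1 — L * B = 159.6 * 20.1 = 3207.96 m^2
Step 2 — Cwp = 2550.4 / 3207.96 ≈ 0.79502 (5 s.f.)

0.79502


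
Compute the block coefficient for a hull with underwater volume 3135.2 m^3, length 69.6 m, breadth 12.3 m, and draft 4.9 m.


Formula: Cb = V / (L * B * T)
Step 1 — L * B * T = 69.6 * 12.3 * 4.9 = 4194.792 m^3
Step 2 — Cb = 3135.2 / 4194.792 ≈ 0.74740 (5 s.f.)

0.74740


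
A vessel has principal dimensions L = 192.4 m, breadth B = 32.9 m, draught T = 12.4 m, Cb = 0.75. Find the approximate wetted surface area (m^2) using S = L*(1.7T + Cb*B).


Formula: S = 1.7*L*T + V/T with V = Cb*L*B*T, i.e. S = L * (1.7*T + Cb*B)
Step 1 — 1.7*T = 1.7 * 12.4 = 21.08 m
Step 2 — Cb*B = 0.75 * 32.9 = 24.675 m
Step 3 — 1.7*T + Cb*B = 21.08 + 24.675 = 45.755 m
Step 4 — S = 192.4 * 45.755 ≈ 8803.3 m^2 (5 s.f.)

8803.3 m^2


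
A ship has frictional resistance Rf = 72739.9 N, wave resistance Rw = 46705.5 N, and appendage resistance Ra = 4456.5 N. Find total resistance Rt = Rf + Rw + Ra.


Formula: Rt = Rf + Rw + Ra
Substituting: Rt = 72739.9 + 46705.5 + 4456.5
Result: Rt = 123901.9 N

123901.9 N


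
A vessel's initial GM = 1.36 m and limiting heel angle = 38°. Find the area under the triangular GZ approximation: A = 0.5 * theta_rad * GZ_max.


Formula: GZ_max = GM * sin(theta); Area = 0.5 * theta_rad * GZ_max
Step 1 — GZ_max = 1.36 * sin(38°) = 1.36 * 0.615661 = 0.837299 m
Step 2 — theta_rad = 38 * pi/180 = 0.663225 rad
Step 3 — Area = 0.5 * 0.663225 * 0.837299 ≈ 0.27766 m·rad (5 s.f.)

0.27766 m·rad


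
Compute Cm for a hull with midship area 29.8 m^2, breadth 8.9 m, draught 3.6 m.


Formula: Cm = Am / (B * T)
Step 1 — B * T = 8.9 * 3.6 = 32.04 m^2
Step 2 — Cm = 29.8 / 32.04 ≈ 0.93009 (5 s.f.)

0.93009


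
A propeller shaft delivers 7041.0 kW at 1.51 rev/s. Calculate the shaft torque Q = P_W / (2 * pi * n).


Formula: Q = P_W / (2 * pi * n)
Step 1 — P_W = 7041.0 kW * 1000 = 7041000.0 W
Step 2 — 2 * pi * n = 2 * pi * 1.51 = 9.48761
Step 3 — Q = 7041000.0 / 9.48761 ≈ 742130 N·m (5 s.f.)

742130 N·m


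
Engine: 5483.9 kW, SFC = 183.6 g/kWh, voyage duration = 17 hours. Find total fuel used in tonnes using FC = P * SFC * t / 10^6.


Formula: FC (tonnes) = P * SFC * t / 1,000,000
Step 1 — P * SFC * t = 5483.9 * 183.6 * 17 = 17116348.68 g
Step 2 — FC (tonnes) = 17116348.68 / 1,000,000 ≈ 17.116 tonnes (5 s.f.)

17.116 tonnes


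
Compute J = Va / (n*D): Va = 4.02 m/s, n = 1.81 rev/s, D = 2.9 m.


Formula: J = Va / (n * D)
Step 1 — n * D = 1.81 * 2.9 = 5.249
Step 2 — J = 4.02 / 5.249 ≈ 0.76586 (5 s.f.)

0.76586


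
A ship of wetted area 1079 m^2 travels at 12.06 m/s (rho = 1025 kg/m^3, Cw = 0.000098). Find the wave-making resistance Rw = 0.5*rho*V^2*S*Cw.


Formula: Rw = 0.5 * rho * V^2 * S * Cw
Step 1 — V^2 = 12.06^2 = 145.4436
Step 2 — 0.5 * rho * V^2 = 0.5 * 1025 * 145.4436 = 74539.845
Step 3 — Rw = 74539.845 * 1079 * 0.000098 ≈ 7882.0 N (5 s.f.)

7882.0 N


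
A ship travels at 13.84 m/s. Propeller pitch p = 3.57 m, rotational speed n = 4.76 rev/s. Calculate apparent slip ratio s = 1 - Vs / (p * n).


Formula: s = 1 - Vs / (p * n)
Step 1 — p * n = 3.57 * 4.76 = 16.9932
Step 2 — Vs / (p*n) = 13.84 / 16.9932 = 0.814443 (6 d.p.)
Step 3 — s = 1 - 0.814443 = 0.185557

0.185557


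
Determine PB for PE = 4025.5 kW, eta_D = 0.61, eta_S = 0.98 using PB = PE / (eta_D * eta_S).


Formula: PB = PE / (eta_D * eta_S)
Step 1 — combined efficiency = eta_D * eta_S = 0.61 * 0.98 = 0.5978
Step 2 — PB = 4025.5 / 0.5978 ≈ 6733.9 kW (5 s.f.)

6733.9 kW


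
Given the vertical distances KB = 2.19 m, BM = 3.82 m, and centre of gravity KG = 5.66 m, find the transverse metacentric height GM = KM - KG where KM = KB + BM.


Formula: GM = KB + BM - KG
Step 1 — KM = KB + BM = 2.19 + 3.82 = 6.01 m
Step 2 — GM = KM - KG = 6.01 - 5.66 = 0.35 m

0.35 m


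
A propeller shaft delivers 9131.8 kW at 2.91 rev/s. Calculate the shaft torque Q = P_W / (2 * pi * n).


Formula: Q = P_W / (2 * pi * n)
Step 1 — P_W = 9131.8 kW * 1000 = 9131800.0 W
Step 2 — 2 * pi * n = 2 * pi * 2.91 = 18.284069
Step 3 — Q = 9131800.0 / 18.284069 ≈ 499440 N·m (5 s.f.)

499440 N·m


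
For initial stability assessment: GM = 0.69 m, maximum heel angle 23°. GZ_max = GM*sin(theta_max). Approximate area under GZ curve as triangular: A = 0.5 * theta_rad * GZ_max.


Formula: GZ_max = GM * sin(theta); Area = 0.5 * theta_rad * GZ_max
Step 1 — GZ_max = 0.69 * sin(23°) = 0.69 * 0.390731 = 0.269604 m
Step 2 — theta_rad = 23 * pi/180 = 0.401426 rad
Step 3 — Area = 0.5 * 0.401426 * 0.269604 ≈ 0.054113 m·rad (5 s.f.)

0.054113 m·rad


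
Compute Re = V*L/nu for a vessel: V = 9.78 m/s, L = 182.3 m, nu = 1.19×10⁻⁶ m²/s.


Formula: Re = V * L / nu
Step 1 — V * L = 9.78 * 182.3 = 1782.894 m^2/s
Step 2 — Re = 1782.894 / 1.19e-6 = 1.50e+09

1.50e+09


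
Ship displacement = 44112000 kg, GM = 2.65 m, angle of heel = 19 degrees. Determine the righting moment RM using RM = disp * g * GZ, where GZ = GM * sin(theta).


Formula: GZ = GM * sin(theta); RM = disp * g * GZ
Step 1 — GZ = 2.65 * sin(19°) = 2.65 * 0.325568 = 0.862755 m
Step 2 — RM = 44112000 * 9.81 * 0.862755 ≈ 373350000 N·m (5 s.f.)

373350000 N·m


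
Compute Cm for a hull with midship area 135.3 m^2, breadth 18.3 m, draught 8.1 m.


Formula: Cm = Am / (B * T)
Step 1 — B * T = 18.3 * 8.1 = 148.23 m^2
Step 2 — Cm = 135.3 / 148.23 ≈ 0.91277 (5 s.f.)

0.91277


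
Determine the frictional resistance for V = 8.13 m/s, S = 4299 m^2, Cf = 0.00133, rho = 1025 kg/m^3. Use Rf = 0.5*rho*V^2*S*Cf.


Formula: Rf = 0.5 * rho * V^2 * S * Cf
Step 1 — V^2 = 8.13^2 = 66.0969
Step 2 — 0.5 * rho * V^2 = 0.5 * 1025 * 66.0969 = 33874.66125
Step 3 — Rf = 33874.66125 * 4299 * 0.00133 ≈ 193680 N (5 s.f.)

193680 N


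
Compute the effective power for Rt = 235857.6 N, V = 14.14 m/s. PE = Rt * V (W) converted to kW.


Formula: PE = Rt * V / 1000 (kW)
Step 1 — PE (W) = 235857.6 * 14.14 = 3335026.464 W
Step 2 — PE (kW) = 3335026.464 / 1000 ≈ 3335.0 kW (5 s.f.)

3335.0 kW


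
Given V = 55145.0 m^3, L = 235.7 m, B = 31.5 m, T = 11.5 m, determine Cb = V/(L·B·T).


Formula: Cb = V / (L * B * T)
Step 1 — L * B * T = 235.7 * 31.5 * 11.5 = 85382.325 m^3
Step 2 — Cb = 55145.0 / 85382.325 ≈ 0.64586 (5 s.f.)

0.64586


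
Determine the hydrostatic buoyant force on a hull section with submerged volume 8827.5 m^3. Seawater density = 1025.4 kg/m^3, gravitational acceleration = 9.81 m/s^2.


Formula: Fb = rho * g * V
Substituting: Fb = 1025.4 * 9.81 * 8827.5
Intermediate: 1025.4 * 9.81 = 10059.174
Result: Fb = 10059.174 * 8827.5 ≈ 88797000 N (5 s.f.)

88797000 N


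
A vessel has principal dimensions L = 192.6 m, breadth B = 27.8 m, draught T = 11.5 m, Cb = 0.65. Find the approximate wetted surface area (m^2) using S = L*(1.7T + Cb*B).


Formula: S = 1.7*L*T + V/T with V = Cb*L*B*T, i.e. S = L * (1.7*T + Cb*B)
Step 1 — 1.7*T = 1.7 * 11.5 = 19.55 m
Step 2 — Cb*B = 0.65 * 27.8 = 18.07 m
Step 3 — 1.7*T + Cb*B = 19.55 + 18.07 = 37.62 m
Step 4 — S = 192.6 * 37.62 ≈ 7245.6 m^2 (5 s.f.)

7245.6 m^2


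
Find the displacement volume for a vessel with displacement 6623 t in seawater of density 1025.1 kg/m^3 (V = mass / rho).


Formula: V = mass / rho
Step 1 — convert tonnes to kg: 6623 t * 1000 = 6623000 kg
Step 2 — V = 6623000 / 1025.1 ≈ 6460.8 m^3 (5 s.f.)

6460.8 m^3


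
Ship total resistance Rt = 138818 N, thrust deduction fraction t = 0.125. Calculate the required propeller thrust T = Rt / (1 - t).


Formula: T = Rt / (1 - t)
Step 1 — (1 - t) = 1 - 0.125 = 0.875
Step 2 — T = 138818 / 0.875 ≈ 158650 N (5 s.f.)

158650 N


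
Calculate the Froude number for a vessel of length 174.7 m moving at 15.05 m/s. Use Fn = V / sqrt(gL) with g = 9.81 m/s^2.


Formula: Fn = V / sqrt(g * L)
Step 1 — g * L = 9.81 * 174.7 = 1713.807
Step 2 — sqrt(g * L) = sqrt(1713.807) = 41.398152
Step 3 — Fn = 15.05 / 41.398152 ≈ 0.36354 (5 s.f.)

0.36354


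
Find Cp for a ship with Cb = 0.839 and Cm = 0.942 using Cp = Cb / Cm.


Formula: Cp = Cb / Cm
Substituting: Cp = 0.839 / 0.942
Result: Cp ≈ 0.89066 (5 s.f.)

0.89066


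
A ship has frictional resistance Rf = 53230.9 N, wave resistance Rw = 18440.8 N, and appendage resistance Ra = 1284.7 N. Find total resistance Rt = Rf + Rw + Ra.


Formula: Rt = Rf + Rw + Ra
Substituting: Rt = 53230.9 + 18440.8 + 1284.7
Result: Rt = 72956.4 N

72956.4 N


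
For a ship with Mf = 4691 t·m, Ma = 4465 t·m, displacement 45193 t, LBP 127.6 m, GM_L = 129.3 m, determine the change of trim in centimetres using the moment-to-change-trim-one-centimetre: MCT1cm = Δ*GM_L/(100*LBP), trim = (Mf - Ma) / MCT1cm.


Formula: net trimming moment = Mf - Ma; MCT1cm = Δ*GM_L/(100*LBP); trim = net moment / MCT1cm
Step 1 — net trimming moment = 4691 - 4465 = 226 t·m
Step 2 — MCT1cm = 45193 * 129.3 / (100 * 127.6) = 457.951 t·m/cm
Step 3 — trim = 226 / 457.951 ≈ 0.49350 cm (5 s.f.)

0.49350 cm


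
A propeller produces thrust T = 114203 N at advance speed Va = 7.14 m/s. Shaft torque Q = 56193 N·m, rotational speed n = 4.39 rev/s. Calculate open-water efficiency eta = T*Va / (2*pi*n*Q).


Formula: eta = T * Va / (2 * pi * n * Q)
Step 1 — numerator = T * Va = 114203 * 7.14 = 815409.42
Step 2 — 2 * pi * n = 2 * pi * 4.39 = 27.583183
Step 3 — denominator = 27.583183 * 56193 = 1549981.8
Step 4 — eta = 815409.42 / 1549981.8 ≈ 0.52608 (5 s.f.)

0.52608
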